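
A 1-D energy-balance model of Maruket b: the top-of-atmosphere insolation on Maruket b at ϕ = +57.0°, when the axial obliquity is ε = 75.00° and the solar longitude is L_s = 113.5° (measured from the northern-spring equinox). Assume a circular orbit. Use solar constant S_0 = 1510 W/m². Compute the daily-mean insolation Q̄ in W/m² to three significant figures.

Q̄ ≈ 1.12e+03 W/m²

Solar declination: sin δ = sin ε · sin L_s = sin 75.00° × sin 113.5° = 0.88581, so δ = +62.352°.
cos h₀ = −tan(+57.0°) tan(+62.352°) = -2.9394 ≤ −1 ⇒ polar day, h₀ = π.
Bracket: h₀ sin ϕ sin δ + cos ϕ cos δ sin h₀ = 3.1416×0.83867×0.88581 + 0.54464×0.46404×0.00000 = 2.333902 + 0.000000 = 2.333902.
Q̄ = (S_0/π) × [bracket] = (1510/π) × 2.333902 = 1122 W/m².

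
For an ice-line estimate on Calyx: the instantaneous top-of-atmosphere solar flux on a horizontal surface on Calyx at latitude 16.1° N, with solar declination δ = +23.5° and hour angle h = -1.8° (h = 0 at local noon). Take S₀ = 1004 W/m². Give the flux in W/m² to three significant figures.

995 W/m²

cos θ_z = sin φ sin δ + cos φ cos δ cos h = 0.110579 + 0.880657 = 0.991236.
Flux = S₀ · cos θ_z = 1004 × 0.991236 = 995.2 W/m².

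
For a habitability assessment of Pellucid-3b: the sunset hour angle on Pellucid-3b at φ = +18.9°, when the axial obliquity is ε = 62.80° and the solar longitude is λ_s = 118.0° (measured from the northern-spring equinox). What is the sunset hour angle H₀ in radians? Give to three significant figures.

H₀ = 2.02 rad

Solar declination: sin δ = sin ε · sin λ_s = sin 62.80° × sin 118.0° = 0.78531, so δ = +51.749°.
cos H₀ = −tan φ · tan δ = −tan(+18.9°) × tan(+51.749°) = -0.4343, so H₀ = 2.0200 rad = 115.74°.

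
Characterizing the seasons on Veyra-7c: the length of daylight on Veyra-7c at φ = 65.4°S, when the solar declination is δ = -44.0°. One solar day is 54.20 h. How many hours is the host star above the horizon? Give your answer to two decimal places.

54.20 h

Sunrise equation: cos H₀ = −tan φ · tan δ = -2.1092 ≤ −1, so the host star never sets (polar day) and H₀ = π.
Daylight = 2H₀/(2π) × 54.20 h = (3.1416/π) × 54.20 = 54.20 h.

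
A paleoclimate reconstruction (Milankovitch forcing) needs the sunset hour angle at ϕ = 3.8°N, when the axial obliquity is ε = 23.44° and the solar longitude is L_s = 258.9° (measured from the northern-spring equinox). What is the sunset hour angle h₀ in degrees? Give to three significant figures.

h₀ = 88.4°

Solar declination: sin δ = sin ε · sin L_s = sin 23.44° × sin 258.9° = -0.39035, so δ = -22.976°.
cos h₀ = −tan ϕ · tan δ = −tan(+3.8°) × tan(-22.976°) = 0.0282, so h₀ = 1.5426 rad = 88.39°.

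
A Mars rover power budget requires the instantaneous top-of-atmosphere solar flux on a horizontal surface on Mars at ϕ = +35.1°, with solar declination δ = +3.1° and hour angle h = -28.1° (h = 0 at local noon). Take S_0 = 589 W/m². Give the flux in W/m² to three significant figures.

cos θ_z = sin ϕ sin δ + cos ϕ cos δ cos h = 0.031096 + 0.720656 = 0.751752.
Flux = S_0 · cos θ_z = 589 × 0.751752 = 442.8 W/m².

443 W/m²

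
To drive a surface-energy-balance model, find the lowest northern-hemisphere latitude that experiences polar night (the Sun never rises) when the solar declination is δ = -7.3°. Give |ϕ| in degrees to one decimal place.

Polar night requires cos h₀ = −tan ϕ tan δ ≥ 1, i.e. tan ϕ tan δ ≤ −1.
The boundary is |tan ϕ| · |tan δ| = 1, so |ϕ| = 90° − |δ| = 90° − 7.3° = 82.7° in the northern hemisphere.

|ϕ| = 82.7°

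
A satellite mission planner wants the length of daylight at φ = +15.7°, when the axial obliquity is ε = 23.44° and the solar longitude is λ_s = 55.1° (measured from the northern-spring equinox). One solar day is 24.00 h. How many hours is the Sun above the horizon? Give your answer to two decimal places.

12.74 h

Solar declination: sin δ = sin ε · sin λ_s = sin 23.44° × sin 55.1° = 0.32625, so δ = +19.041°.
cos H₀ = −tan φ · tan δ = −tan(+15.7°) × tan(+19.041°) = -0.0970, so H₀ = 1.6680 rad = 95.57°.
Daylight = 2H₀/(2π) × 24.00 h = (1.6680/π) × 24.00 = 12.74 h.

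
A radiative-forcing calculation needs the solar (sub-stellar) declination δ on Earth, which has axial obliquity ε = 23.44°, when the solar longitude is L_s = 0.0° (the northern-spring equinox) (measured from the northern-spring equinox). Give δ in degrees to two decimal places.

sin δ = sin ε · sin L_s = sin 23.44° × sin 0.0° = 0.000000.
δ = arcsin(0.000000) = +0.00°.

δ = +0.00°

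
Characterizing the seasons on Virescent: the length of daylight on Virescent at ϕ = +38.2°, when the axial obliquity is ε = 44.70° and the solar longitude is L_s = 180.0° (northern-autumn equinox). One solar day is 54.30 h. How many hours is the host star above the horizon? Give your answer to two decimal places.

Solar declination: sin δ = sin ε · sin L_s = sin 44.70° × sin 180.0° = 0.00000, so δ = +0.000°.
cos h₀ = −tan ϕ · tan δ = −tan(+38.2°) × tan(+0.000°) = -0.0000, so h₀ = 1.5708 rad = 90.00°.
Daylight = 2h₀/(2π) × 54.30 h = (1.5708/π) × 54.30 = 27.15 h.

27.15 h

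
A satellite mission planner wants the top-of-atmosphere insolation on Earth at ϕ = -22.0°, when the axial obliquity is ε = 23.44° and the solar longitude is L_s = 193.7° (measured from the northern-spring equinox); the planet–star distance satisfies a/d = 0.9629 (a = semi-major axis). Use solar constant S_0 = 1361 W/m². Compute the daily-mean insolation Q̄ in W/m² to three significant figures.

Solar declination: sin δ = sin ε · sin L_s = sin 23.44° × sin 193.7° = -0.09421, so δ = -5.406°.
cos h₀ = −tan(-22.0°) tan(-5.406°) = -0.0382, h₀ = 1.6090 rad.
Bracket: h₀ sin ϕ sin δ + cos ϕ cos δ sin h₀ = 1.6090×-0.37461×-0.09421 + 0.92718×0.99555×0.99927 = 0.056785 + 0.922380 = 0.979165.
Inverse-square distance factor (a/d)² = 0.9629² = 0.927176.
Q̄ = (S_0/π) × 0.927176 × [bracket] = (1361/π) × 0.927176 × 0.979165 = 393.3 W/m².

Q̄ ≈ 393 W/m²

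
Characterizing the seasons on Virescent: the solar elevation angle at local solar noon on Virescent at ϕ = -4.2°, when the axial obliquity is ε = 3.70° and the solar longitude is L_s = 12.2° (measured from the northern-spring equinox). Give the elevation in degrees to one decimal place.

Solar declination: sin δ = sin ε · sin L_s = sin 3.70° × sin 12.2° = 0.01364, so δ = +0.781°.
At local noon the hour angle is zero, so the zenith angle equals |ϕ − δ| = |-4.2° − (+0.781°)| = 4.981°.
Elevation = 90° − 4.981° = 85.0°.

85.0°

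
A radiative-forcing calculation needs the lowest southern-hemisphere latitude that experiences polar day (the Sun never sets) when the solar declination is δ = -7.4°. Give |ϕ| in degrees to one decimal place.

|ϕ| = 82.6°

Polar day requires cos h₀ = −tan ϕ tan δ ≤ −1, i.e. tan ϕ tan δ ≥ 1.
The boundary is |tan ϕ| · |tan δ| = 1, so |ϕ| = 90° − |δ| = 90° − 7.4° = 82.6° in the southern hemisphere.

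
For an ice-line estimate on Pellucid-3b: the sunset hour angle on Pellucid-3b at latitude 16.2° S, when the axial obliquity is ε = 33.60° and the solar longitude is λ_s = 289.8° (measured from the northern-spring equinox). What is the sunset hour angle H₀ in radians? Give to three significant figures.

Solar declination: sin δ = sin ε · sin λ_s = sin 33.60° × sin 289.8° = -0.52068, so δ = -31.378°.
cos H₀ = −tan φ · tan δ = −tan(-16.2°) × tan(-31.378°) = -0.1772, so H₀ = 1.7489 rad = 100.21°.

H₀ = 1.75 rad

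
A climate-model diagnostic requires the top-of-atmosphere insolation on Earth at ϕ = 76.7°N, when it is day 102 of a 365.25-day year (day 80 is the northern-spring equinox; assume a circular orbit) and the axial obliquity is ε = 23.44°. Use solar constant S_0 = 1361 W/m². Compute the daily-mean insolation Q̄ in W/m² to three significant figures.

Q̄ ≈ 216 W/m²

Solar longitude: L_s = 360° × (102 − 80)/365.25 = 21.684°.
sin δ = sin 23.44° × sin 21.684° = 0.14698, so δ = +8.452°.
cos h₀ = −tan(+76.7°) tan(+8.452°) = -0.6286, h₀ = 2.2505 rad.
Bracket: h₀ sin ϕ sin δ + cos ϕ cos δ sin h₀ = 2.2505×0.97318×0.14698 + 0.23005×0.98914×0.77774 = 0.321907 + 0.176976 = 0.498883.
Q̄ = (S_0/π) × [bracket] = (1361/π) × 0.498883 = 216.1 W/m².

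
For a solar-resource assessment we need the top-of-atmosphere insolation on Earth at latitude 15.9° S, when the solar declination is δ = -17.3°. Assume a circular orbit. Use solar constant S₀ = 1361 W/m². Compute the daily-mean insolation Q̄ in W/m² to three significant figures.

cos H₀ = −tan(-15.9°) tan(-17.300°) = -0.0887, H₀ = 1.6596 rad.
Bracket: H₀ sin φ sin δ + cos φ cos δ sin H₀ = 1.6596×-0.27396×-0.29737 + 0.96174×0.95476×0.99606 = 0.135203 + 0.914613 = 1.049816.
Q̄ = (S₀/π) × [bracket] = (1361/π) × 1.049816 = 454.8 W/m².

Q̄ ≈ 455 W/m²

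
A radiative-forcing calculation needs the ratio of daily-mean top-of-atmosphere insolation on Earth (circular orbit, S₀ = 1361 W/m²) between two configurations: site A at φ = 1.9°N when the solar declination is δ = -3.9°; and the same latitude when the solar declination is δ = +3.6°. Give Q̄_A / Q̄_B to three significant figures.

— Configuration A (φ=+1.9°):
cos H₀ = −tan(+1.9°) tan(-3.900°) = 0.0023, H₀ = 1.5685 rad.
Bracket: H₀ sin φ sin δ + cos φ cos δ sin H₀ = 1.5685×0.03316×-0.06802 + 0.99945×0.99768×1.00000 = -0.003538 + 0.997131 = 0.993593.
Q̄ = (S₀/π) × [bracket] = (1361/π) × 0.993593 = 430.44 W/m².
— Configuration B (φ=+1.9°):
cos H₀ = −tan(+1.9°) tan(+3.600°) = -0.0021, H₀ = 1.5729 rad.
Bracket: H₀ sin φ sin δ + cos φ cos δ sin H₀ = 1.5729×0.03316×0.06279 + 0.99945×0.99803×1.00000 = 0.003275 + 0.997481 = 1.000756.
Q̄ = (S₀/π) × [bracket] = (1361/π) × 1.000756 = 433.55 W/m².
Ratio Q̄_A / Q̄_B = 430.44 / 433.55 = 0.9928.

Q̄_A / Q̄_B ≈ 0.993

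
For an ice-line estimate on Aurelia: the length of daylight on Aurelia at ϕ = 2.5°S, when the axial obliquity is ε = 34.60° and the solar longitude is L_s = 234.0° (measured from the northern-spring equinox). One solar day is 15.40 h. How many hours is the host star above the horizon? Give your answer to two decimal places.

Solar declination: sin δ = sin ε · sin L_s = sin 34.60° × sin 234.0° = -0.45940, so δ = -27.348°.
cos h₀ = −tan ϕ · tan δ = −tan(-2.5°) × tan(-27.348°) = -0.0226, so h₀ = 1.5934 rad = 91.29°.
Daylight = 2h₀/(2π) × 15.40 h = (1.5934/π) × 15.40 = 7.81 h.

7.81 h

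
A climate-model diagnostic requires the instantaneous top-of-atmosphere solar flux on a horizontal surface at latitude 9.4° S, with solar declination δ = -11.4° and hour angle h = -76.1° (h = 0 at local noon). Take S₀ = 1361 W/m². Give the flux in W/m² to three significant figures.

cos θ_z = sin φ sin δ + cos φ cos δ cos h = 0.032283 + 0.232327 = 0.264610.
Flux = S₀ · cos θ_z = 1361 × 0.264610 = 360.1 W/m².

360 W/m²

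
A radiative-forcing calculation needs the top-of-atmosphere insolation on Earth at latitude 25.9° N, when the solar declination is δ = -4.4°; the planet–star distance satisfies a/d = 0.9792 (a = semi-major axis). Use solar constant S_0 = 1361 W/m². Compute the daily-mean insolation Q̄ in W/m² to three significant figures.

Q̄ ≈ 351 W/m²

cos h₀ = −tan(+25.9°) tan(-4.400°) = 0.0374, h₀ = 1.5334 rad.
Bracket: h₀ sin ϕ sin δ + cos ϕ cos δ sin h₀ = 1.5334×0.43680×-0.07672 + 0.89956×0.99705×0.99930 = -0.051386 + 0.896278 = 0.844892.
Inverse-square distance factor (a/d)² = 0.9792² = 0.958833.
Q̄ = (S_0/π) × 0.958833 × [bracket] = (1361/π) × 0.958833 × 0.844892 = 351.0 W/m².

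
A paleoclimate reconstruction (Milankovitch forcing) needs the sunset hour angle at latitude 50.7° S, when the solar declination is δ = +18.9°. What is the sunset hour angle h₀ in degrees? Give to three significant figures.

cos h₀ = −tan ϕ · tan δ = −tan(-50.7°) × tan(+18.900°) = 0.4183, so h₀ = 1.1392 rad = 65.27°.

h₀ = 65.3°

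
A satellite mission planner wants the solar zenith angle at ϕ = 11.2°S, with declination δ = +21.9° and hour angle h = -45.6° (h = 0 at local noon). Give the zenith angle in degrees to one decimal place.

cos θ_z = sin ϕ sin δ + cos ϕ cos δ cos h = -0.072447 + 0.636810 = 0.564363.
θ_z = arccos(0.564363) = 55.6°.

θ_z = 55.6°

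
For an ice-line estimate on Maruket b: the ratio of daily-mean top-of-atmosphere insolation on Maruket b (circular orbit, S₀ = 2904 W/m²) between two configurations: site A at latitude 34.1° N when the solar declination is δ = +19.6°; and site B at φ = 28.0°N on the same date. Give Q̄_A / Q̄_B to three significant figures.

Q̄_A / Q̄_B ≈ 1.00

— Configuration A (φ=+34.1°):
cos H₀ = −tan(+34.1°) tan(+19.600°) = -0.2411, H₀ = 1.8143 rad.
Bracket: H₀ sin φ sin δ + cos φ cos δ sin H₀ = 1.8143×0.56064×0.33545 + 0.82806×0.94206×0.97050 = 0.341209 + 0.757070 = 1.098279.
Q̄ = (S₀/π) × [bracket] = (2904/π) × 1.098279 = 1015.2 W/m².
— Configuration B (φ=+28.0°):
cos H₀ = −tan(+28.0°) tan(+19.600°) = -0.1893, H₀ = 1.7613 rad.
Bracket: H₀ sin φ sin δ + cos φ cos δ sin H₀ = 1.7613×0.46947×0.33545 + 0.88295×0.94206×0.98191 = 0.277376 + 0.816745 = 1.094121.
Q̄ = (S₀/π) × [bracket] = (2904/π) × 1.094121 = 1011.4 W/m².
Ratio Q̄_A / Q̄_B = 1015.2 / 1011.4 = 1.004.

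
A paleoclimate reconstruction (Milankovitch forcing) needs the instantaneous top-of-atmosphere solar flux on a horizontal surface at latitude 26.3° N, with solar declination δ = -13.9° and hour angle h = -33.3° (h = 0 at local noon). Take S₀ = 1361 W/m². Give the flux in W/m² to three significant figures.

cos θ_z = sin φ sin δ + cos φ cos δ cos h = -0.106438 + 0.727348 = 0.620910.
Flux = S₀ · cos θ_z = 1361 × 0.620910 = 845.1 W/m².

845 W/m²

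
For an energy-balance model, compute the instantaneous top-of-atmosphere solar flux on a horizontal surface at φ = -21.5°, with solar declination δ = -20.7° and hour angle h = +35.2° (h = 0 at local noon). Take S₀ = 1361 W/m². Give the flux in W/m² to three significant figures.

cos θ_z = sin φ sin δ + cos φ cos δ cos h = 0.129549 + 0.711205 = 0.840754.
Flux = S₀ · cos θ_z = 1361 × 0.840754 = 1144 W/m².

1.14e+03 W/m²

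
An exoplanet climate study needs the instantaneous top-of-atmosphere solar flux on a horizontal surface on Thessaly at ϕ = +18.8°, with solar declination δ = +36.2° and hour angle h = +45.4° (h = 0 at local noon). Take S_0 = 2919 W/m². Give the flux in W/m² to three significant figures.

2.12e+03 W/m²

cos θ_z = sin ϕ sin δ + cos ϕ cos δ cos h = 0.190332 + 0.536381 = 0.726713.
Flux = S_0 · cos θ_z = 2919 × 0.726713 = 2121 W/m².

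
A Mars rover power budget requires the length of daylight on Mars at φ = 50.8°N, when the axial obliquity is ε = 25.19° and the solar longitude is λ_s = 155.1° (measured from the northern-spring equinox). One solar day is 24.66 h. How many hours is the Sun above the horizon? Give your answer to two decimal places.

Solar declination: sin δ = sin ε · sin λ_s = sin 25.19° × sin 155.1° = 0.17920, so δ = +10.323°.
cos H₀ = −tan φ · tan δ = −tan(+50.8°) × tan(+10.323°) = -0.2233, so H₀ = 1.7960 rad = 102.91°.
Daylight = 2H₀/(2π) × 24.66 h = (1.7960/π) × 24.66 = 14.10 h.

14.10 h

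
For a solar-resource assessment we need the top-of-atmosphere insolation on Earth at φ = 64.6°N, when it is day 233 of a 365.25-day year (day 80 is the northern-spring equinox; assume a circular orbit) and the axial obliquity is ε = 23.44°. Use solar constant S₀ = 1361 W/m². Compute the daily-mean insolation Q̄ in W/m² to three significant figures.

Q̄ ≈ 318 W/m²

Solar longitude: λ_s = 360° × (233 − 80)/365.25 = 150.801°.
sin δ = sin 23.44° × sin 150.801° = 0.19406, so δ = +11.190°.
cos H₀ = −tan(+64.6°) tan(+11.190°) = -0.4166, H₀ = 2.0005 rad.
Bracket: H₀ sin φ sin δ + cos φ cos δ sin H₀ = 2.0005×0.90334×0.19406 + 0.42894×0.98099×0.90909 = 0.350692 + 0.382532 = 0.733224.
Q̄ = (S₀/π) × [bracket] = (1361/π) × 0.733224 = 317.6 W/m².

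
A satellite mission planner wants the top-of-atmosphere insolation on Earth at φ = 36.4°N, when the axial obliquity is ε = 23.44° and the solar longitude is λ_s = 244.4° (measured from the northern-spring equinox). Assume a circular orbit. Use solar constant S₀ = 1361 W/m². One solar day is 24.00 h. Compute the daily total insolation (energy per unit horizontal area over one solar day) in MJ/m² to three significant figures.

16.7 MJ/m²

Solar declination: sin δ = sin ε · sin λ_s = sin 23.44° × sin 244.4° = -0.35874, so δ = -21.023°.
cos H₀ = −tan(+36.4°) tan(-21.023°) = 0.2833, H₀ = 1.2835 rad.
Bracket: H₀ sin φ sin δ + cos φ cos δ sin H₀ = 1.2835×0.59342×-0.35874 + 0.80489×0.93344×0.95902 = -0.273236 + 0.720528 = 0.447292.
Q̄ = (S₀/π) × [bracket] = (1361/π) × 0.447292 = 193.78 W/m².
Daily total = Q̄ × 24.00 h × 3600 s/h = 193.78 × 24.00 × 3600 / 10⁶ = 16.74 MJ/m².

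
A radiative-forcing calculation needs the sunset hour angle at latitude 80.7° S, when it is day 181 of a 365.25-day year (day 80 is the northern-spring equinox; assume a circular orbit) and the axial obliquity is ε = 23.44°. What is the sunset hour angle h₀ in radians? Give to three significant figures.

h₀ = 0.00 rad

Solar longitude: L_s = 360° × (181 − 80)/365.25 = 99.548°.
sin δ = sin 23.44° × sin 99.548° = 0.39228, so δ = +23.096°.
cos h₀ = −tan ϕ · tan δ = 2.6042 ≥ 1, so the Sun never rises (polar night) and h₀ = 0.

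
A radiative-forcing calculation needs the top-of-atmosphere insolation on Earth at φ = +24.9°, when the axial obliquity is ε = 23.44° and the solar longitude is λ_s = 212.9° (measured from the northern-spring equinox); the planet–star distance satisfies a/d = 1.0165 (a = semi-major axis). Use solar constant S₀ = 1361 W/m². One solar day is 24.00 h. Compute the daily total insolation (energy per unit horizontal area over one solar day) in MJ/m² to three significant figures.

Solar declination: sin δ = sin ε · sin λ_s = sin 23.44° × sin 212.9° = -0.21607, so δ = -12.478°.
cos H₀ = −tan(+24.9°) tan(-12.478°) = 0.1027, H₀ = 1.4679 rad.
Bracket: H₀ sin φ sin δ + cos φ cos δ sin H₀ = 1.4679×0.42104×-0.21607 + 0.90704×0.97638×0.99471 = -0.133541 + 0.880931 = 0.747390.
Inverse-square distance factor (a/d)² = 1.0165² = 1.033272.
Q̄ = (S₀/π) × 1.033272 × [bracket] = (1361/π) × 1.033272 × 0.747390 = 334.56 W/m².
Daily total = Q̄ × 24.00 h × 3600 s/h = 334.56 × 24.00 × 3600 / 10⁶ = 28.91 MJ/m².

28.9 MJ/m²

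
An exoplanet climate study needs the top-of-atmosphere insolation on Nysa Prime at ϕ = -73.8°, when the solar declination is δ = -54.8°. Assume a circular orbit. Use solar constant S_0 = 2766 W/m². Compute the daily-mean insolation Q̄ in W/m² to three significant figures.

cos h₀ = −tan(-73.8°) tan(-54.800°) = -4.8794 ≤ −1 ⇒ polar day, h₀ = π.
Bracket: h₀ sin ϕ sin δ + cos ϕ cos δ sin h₀ = 3.1416×-0.96029×-0.81714 + 0.27899×0.57643×0.00000 = 2.465186 + 0.000000 = 2.465186.
Q̄ = (S_0/π) × [bracket] = (2766/π) × 2.465186 = 2170 W/m².

Q̄ ≈ 2.17e+03 W/m²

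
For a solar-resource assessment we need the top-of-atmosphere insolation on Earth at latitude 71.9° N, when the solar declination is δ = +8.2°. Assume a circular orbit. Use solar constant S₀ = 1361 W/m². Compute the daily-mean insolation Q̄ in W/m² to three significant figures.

cos H₀ = −tan(+71.9°) tan(+8.200°) = -0.4409, H₀ = 2.0274 rad.
Bracket: H₀ sin φ sin δ + cos φ cos δ sin H₀ = 2.0274×0.95052×0.14263 + 0.31068×0.98978×0.89757 = 0.274860 + 0.276007 = 0.550867.
Q̄ = (S₀/π) × [bracket] = (1361/π) × 0.550867 = 238.6 W/m².

Q̄ ≈ 239 W/m²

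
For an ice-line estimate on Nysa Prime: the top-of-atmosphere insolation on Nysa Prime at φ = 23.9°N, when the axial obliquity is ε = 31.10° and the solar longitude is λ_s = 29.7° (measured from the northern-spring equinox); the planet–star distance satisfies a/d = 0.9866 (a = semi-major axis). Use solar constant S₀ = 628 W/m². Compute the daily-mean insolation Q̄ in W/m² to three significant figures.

Solar declination: sin δ = sin ε · sin λ_s = sin 31.10° × sin 29.7° = 0.25592, so δ = +14.828°.
cos H₀ = −tan(+23.9°) tan(+14.828°) = -0.1173, H₀ = 1.6884 rad.
Bracket: H₀ sin φ sin δ + cos φ cos δ sin H₀ = 1.6884×0.40514×0.25592 + 0.91425×0.96670×0.99309 = 0.175059 + 0.877698 = 1.052757.
Inverse-square distance factor (a/d)² = 0.9866² = 0.973380.
Q̄ = (S₀/π) × 0.973380 × [bracket] = (628/π) × 0.973380 × 1.052757 = 204.8 W/m².

Q̄ ≈ 205 W/m²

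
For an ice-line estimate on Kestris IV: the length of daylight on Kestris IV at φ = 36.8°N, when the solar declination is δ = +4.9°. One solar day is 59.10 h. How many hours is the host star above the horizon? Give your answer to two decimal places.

cos H₀ = −tan φ · tan δ = −tan(+36.8°) × tan(+4.900°) = -0.0641, so H₀ = 1.6350 rad = 93.68°.
Daylight = 2H₀/(2π) × 59.10 h = (1.6350/π) × 59.10 = 30.76 h.

30.76 h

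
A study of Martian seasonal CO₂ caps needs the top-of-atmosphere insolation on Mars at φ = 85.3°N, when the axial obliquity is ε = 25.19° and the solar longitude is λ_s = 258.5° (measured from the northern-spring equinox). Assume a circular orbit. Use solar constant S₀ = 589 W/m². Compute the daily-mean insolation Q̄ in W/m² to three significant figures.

Q̄ ≈ 0.00 W/m²

Solar declination: sin δ = sin ε · sin λ_s = sin 25.19° × sin 258.5° = -0.41708, so δ = -24.650°.
cos H₀ = −tan(+85.3°) tan(-24.650°) = 5.5817 ≥ 1 ⇒ polar night, H₀ = 0 and Q̄ = 0.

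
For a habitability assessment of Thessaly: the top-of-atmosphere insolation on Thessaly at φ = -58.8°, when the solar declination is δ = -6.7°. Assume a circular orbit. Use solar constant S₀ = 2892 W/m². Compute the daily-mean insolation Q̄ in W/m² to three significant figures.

cos H₀ = −tan(-58.8°) tan(-6.700°) = -0.1940, H₀ = 1.7660 rad.
Bracket: H₀ sin φ sin δ + cos φ cos δ sin H₀ = 1.7660×-0.85536×-0.11667 + 0.51803×0.99317×0.98101 = 0.176238 + 0.504722 = 0.680960.
Q̄ = (S₀/π) × [bracket] = (2892/π) × 0.680960 = 626.9 W/m².

Q̄ ≈ 627 W/m²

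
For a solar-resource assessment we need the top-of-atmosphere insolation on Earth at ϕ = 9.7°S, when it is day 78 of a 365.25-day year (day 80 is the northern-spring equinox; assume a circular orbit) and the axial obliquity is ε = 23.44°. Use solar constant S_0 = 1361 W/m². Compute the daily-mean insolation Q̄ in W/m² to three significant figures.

Solar longitude: L_s = 360° × (78 − 80)/365.25 = -1.971°, i.e. -1.971° + 360° = 358.029°.
sin δ = sin 23.44° × sin 358.029° = -0.01368, so δ = -0.784°.
cos h₀ = −tan(-9.7°) tan(-0.784°) = -0.0023, h₀ = 1.5731 rad.
Bracket: h₀ sin ϕ sin δ + cos ϕ cos δ sin h₀ = 1.5731×-0.16849×-0.01368 + 0.98570×0.99991×1.00000 = 0.003626 + 0.985611 = 0.989237.
Q̄ = (S_0/π) × [bracket] = (1361/π) × 0.989237 = 428.6 W/m².

Q̄ ≈ 429 W/m²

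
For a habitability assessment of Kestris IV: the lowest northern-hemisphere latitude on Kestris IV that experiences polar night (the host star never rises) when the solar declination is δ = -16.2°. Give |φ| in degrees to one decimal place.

|φ| = 73.8°

Polar night requires cos H₀ = −tan φ tan δ ≥ 1, i.e. tan φ tan δ ≤ −1.
The boundary is |tan φ| · |tan δ| = 1, so |φ| = 90° − |δ| = 90° − 16.2° = 73.8° in the northern hemisphere.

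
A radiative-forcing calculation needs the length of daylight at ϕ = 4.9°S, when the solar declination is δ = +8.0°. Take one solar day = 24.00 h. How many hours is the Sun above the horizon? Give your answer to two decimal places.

cos h₀ = −tan ϕ · tan δ = −tan(-4.9°) × tan(+8.000°) = 0.0120, so h₀ = 1.5587 rad = 89.31°.
Daylight = 2h₀/(2π) × 24.00 h = (1.5587/π) × 24.00 = 11.91 h.

11.91 h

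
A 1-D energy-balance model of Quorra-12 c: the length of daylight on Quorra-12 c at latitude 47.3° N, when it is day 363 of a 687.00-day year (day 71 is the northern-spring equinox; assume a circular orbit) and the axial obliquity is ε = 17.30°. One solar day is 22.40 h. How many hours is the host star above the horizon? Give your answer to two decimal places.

12.26 h

Solar longitude: λ_s = 360° × (363 − 71)/687.00 = 153.013°.
sin δ = sin 17.30° × sin 153.013° = 0.13494, so δ = +7.755°.
cos H₀ = −tan φ · tan δ = −tan(+47.3°) × tan(+7.755°) = -0.1476, so H₀ = 1.7189 rad = 98.49°.
Daylight = 2H₀/(2π) × 22.40 h = (1.7189/π) × 22.40 = 12.26 h.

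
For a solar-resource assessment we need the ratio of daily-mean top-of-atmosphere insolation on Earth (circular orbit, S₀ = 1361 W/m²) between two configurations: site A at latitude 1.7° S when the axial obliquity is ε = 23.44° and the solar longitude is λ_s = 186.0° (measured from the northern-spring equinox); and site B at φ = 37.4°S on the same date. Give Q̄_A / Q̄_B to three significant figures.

Q̄_A / Q̄_B ≈ 1.20

— Configuration A (φ=-1.7°):
Solar declination: sin δ = sin ε · sin λ_s = sin 23.44° × sin 186.0° = -0.04158, so δ = -2.383°.
cos H₀ = −tan(-1.7°) tan(-2.383°) = -0.0012, H₀ = 1.5720 rad.
Bracket: H₀ sin φ sin δ + cos φ cos δ sin H₀ = 1.5720×-0.02967×-0.04158 + 0.99956×0.99914×1.00000 = 0.001939 + 0.998700 = 1.000639.
Q̄ = (S₀/π) × [bracket] = (1361/π) × 1.000639 = 433.50 W/m².
— Configuration B (φ=-37.4°):
cos H₀ = −tan(-37.4°) tan(-2.383°) = -0.0318, H₀ = 1.6026 rad.
Bracket: H₀ sin φ sin δ + cos φ cos δ sin H₀ = 1.6026×-0.60738×-0.04158 + 0.79441×0.99914×0.99949 = 0.040473 + 0.793322 = 0.833795.
Q̄ = (S₀/π) × [bracket] = (1361/π) × 0.833795 = 361.22 W/m².
Ratio Q̄_A / Q̄_B = 433.50 / 361.22 = 1.200.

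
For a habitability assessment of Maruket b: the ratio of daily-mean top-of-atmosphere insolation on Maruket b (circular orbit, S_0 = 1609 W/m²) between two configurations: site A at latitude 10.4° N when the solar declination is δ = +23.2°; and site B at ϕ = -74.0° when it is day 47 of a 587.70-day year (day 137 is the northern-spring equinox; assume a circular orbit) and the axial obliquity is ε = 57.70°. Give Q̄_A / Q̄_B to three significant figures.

Q̄_A / Q̄_B ≈ 0.486

— Configuration A (ϕ=+10.4°):
cos h₀ = −tan(+10.4°) tan(+23.200°) = -0.0787, h₀ = 1.6495 rad.
Bracket: h₀ sin ϕ sin δ + cos ϕ cos δ sin h₀ = 1.6495×0.18052×0.39394 + 0.98357×0.91914×0.99690 = 0.117303 + 0.901236 = 1.018539.
Q̄ = (S_0/π) × [bracket] = (1609/π) × 1.018539 = 521.66 W/m².
— Configuration B (ϕ=-74.0°):
Solar longitude: L_s = 360° × (47 − 137)/587.70 = -55.130°, i.e. -55.130° + 360° = 304.870°.
sin δ = sin 57.70° × sin 304.870° = -0.69350, so δ = -43.908°.
cos h₀ = −tan(-74.0°) tan(-43.908°) = -3.3569 ≤ −1 ⇒ polar day, h₀ = π.
Bracket: h₀ sin ϕ sin δ + cos ϕ cos δ sin h₀ = 3.1416×-0.96126×-0.69350 + 0.27564×0.72046×0.00000 = 2.094297 + 0.000000 = 2.094297.
Q̄ = (S_0/π) × [bracket] = (1609/π) × 2.094297 = 1072.6 W/m².
Ratio Q̄_A / Q̄_B = 521.66 / 1072.6 = 0.4864.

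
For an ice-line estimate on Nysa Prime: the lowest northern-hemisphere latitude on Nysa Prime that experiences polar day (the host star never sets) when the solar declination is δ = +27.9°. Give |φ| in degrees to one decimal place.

Polar day requires cos H₀ = −tan φ tan δ ≤ −1, i.e. tan φ tan δ ≥ 1.
The boundary is |tan φ| · |tan δ| = 1, so |φ| = 90° − |δ| = 90° − 27.9° = 62.1° in the northern hemisphere.

|φ| = 62.1°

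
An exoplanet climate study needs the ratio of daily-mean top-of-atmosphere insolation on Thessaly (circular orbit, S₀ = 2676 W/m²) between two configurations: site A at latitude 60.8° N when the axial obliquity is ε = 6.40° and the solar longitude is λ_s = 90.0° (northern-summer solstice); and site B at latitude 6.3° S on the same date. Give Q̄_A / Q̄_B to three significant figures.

— Configuration A (φ=+60.8°):
Solar declination: sin δ = sin ε · sin λ_s = sin 6.40° × sin 90.0° = 0.11147, so δ = +6.400°.
cos H₀ = −tan(+60.8°) tan(+6.400°) = -0.2007, H₀ = 1.7729 rad.
Bracket: H₀ sin φ sin δ + cos φ cos δ sin H₀ = 1.7729×0.87292×0.11147 + 0.48786×0.99377×0.97965 = 0.172511 + 0.474955 = 0.647466.
Q̄ = (S₀/π) × [bracket] = (2676/π) × 0.647466 = 551.51 W/m².
— Configuration B (φ=-6.3°):
cos H₀ = −tan(-6.3°) tan(+6.400°) = 0.0124, H₀ = 1.5584 rad.
Bracket: H₀ sin φ sin δ + cos φ cos δ sin H₀ = 1.5584×-0.10973×0.11147 + 0.99396×0.99377×0.99992 = -0.019062 + 0.987689 = 0.968627.
Q̄ = (S₀/π) × [bracket] = (2676/π) × 0.968627 = 825.07 W/m².
Ratio Q̄_A / Q̄_B = 551.51 / 825.07 = 0.6684.

Q̄_A / Q̄_B ≈ 0.668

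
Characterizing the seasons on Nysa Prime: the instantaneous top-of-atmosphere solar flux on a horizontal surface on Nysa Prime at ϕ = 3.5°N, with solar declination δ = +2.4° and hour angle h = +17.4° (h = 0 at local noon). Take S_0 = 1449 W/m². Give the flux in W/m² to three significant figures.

1.38e+03 W/m²

cos θ_z = sin ϕ sin δ + cos ϕ cos δ cos h = 0.002556 + 0.951625 = 0.954181.
Flux = S_0 · cos θ_z = 1449 × 0.954181 = 1383 W/m².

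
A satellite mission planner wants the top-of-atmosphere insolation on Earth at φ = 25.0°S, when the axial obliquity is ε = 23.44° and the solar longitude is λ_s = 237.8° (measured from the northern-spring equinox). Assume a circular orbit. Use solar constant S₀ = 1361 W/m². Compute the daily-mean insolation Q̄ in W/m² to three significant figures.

Solar declination: sin δ = sin ε · sin λ_s = sin 23.44° × sin 237.8° = -0.33661, so δ = -19.670°.
cos H₀ = −tan(-25.0°) tan(-19.670°) = -0.1667, H₀ = 1.7383 rad.
Bracket: H₀ sin φ sin δ + cos φ cos δ sin H₀ = 1.7383×-0.42262×-0.33661 + 0.90631×0.94165×0.98601 = 0.247287 + 0.841487 = 1.088774.
Q̄ = (S₀/π) × [bracket] = (1361/π) × 1.088774 = 471.7 W/m².

Q̄ ≈ 472 W/m²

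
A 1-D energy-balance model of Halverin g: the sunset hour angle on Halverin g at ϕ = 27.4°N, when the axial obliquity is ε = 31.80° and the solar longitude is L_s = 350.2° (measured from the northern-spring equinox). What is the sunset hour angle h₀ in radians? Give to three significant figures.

Solar declination: sin δ = sin ε · sin L_s = sin 31.80° × sin 350.2° = -0.08969, so δ = -5.146°.
cos h₀ = −tan ϕ · tan δ = −tan(+27.4°) × tan(-5.146°) = 0.0467, so h₀ = 1.5241 rad = 87.32°.

h₀ = 1.52 rad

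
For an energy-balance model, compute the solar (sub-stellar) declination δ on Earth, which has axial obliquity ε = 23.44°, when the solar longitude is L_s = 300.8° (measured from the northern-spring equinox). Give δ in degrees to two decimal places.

δ = -19.98°

sin δ = sin ε · sin L_s = sin 23.44° × sin 300.8° = -0.341684.
δ = arcsin(-0.341684) = -19.98°.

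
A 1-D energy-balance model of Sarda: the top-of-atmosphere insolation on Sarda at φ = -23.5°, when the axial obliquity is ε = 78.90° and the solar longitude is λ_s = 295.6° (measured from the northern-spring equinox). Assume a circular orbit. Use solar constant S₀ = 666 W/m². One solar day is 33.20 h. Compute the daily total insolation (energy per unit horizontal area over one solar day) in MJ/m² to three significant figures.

28.8 MJ/m²

Solar declination: sin δ = sin ε · sin λ_s = sin 78.90° × sin 295.6° = -0.88496, so δ = -62.247°.
cos H₀ = −tan(-23.5°) tan(-62.247°) = -0.8263, H₀ = 2.5434 rad.
Bracket: H₀ sin φ sin δ + cos φ cos δ sin H₀ = 2.5434×-0.39875×-0.88496 + 0.91706×0.46566×0.56319 = 0.897509 + 0.240504 = 1.138013.
Q̄ = (S₀/π) × [bracket] = (666/π) × 1.138013 = 241.25 W/m².
Daily total = Q̄ × 33.20 h × 3600 s/h = 241.25 × 33.20 × 3600 / 10⁶ = 28.83 MJ/m².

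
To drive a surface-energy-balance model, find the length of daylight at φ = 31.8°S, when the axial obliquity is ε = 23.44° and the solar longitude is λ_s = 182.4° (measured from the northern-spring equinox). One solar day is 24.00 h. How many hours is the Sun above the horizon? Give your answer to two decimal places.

12.08 h

Solar declination: sin δ = sin ε · sin λ_s = sin 23.44° × sin 182.4° = -0.01666, so δ = -0.954°.
cos H₀ = −tan φ · tan δ = −tan(-31.8°) × tan(-0.954°) = -0.0103, so H₀ = 1.5811 rad = 90.59°.
Daylight = 2H₀/(2π) × 24.00 h = (1.5811/π) × 24.00 = 12.08 h.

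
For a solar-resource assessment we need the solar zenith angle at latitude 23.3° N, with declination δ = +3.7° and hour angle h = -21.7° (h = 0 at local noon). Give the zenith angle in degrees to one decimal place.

cos θ_z = sin ϕ sin δ + cos ϕ cos δ cos h = 0.025525 + 0.851580 = 0.877105.
θ_z = arccos(0.877105) = 28.7°.

θ_z = 28.7°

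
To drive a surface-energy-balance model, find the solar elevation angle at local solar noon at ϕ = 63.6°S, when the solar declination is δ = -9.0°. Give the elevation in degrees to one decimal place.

At local noon the hour angle is zero, so the zenith angle equals |ϕ − δ| = |-63.6° − (-9.000°)| = 54.600°.
Elevation = 90° − 54.600° = 35.4°.

35.4°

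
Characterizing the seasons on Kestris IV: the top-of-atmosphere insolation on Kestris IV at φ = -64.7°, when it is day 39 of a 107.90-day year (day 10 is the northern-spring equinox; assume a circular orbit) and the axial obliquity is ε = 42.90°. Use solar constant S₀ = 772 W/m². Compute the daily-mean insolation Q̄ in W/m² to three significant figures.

Solar longitude: λ_s = 360° × (39 − 10)/107.90 = 96.756°.
sin δ = sin 42.90° × sin 96.756° = 0.67599, so δ = +42.531°.
cos H₀ = −tan(-64.7°) tan(+42.531°) = 1.9406 ≥ 1 ⇒ polar night, H₀ = 0 and Q̄ = 0.

Q̄ ≈ 0.00 W/m²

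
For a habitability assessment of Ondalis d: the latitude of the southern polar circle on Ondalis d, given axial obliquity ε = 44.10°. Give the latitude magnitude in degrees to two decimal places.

45.90°

The polar circle is the lowest latitude that experiences at least one full rotation of continuous darkness at the northern-summer solstice; it lies at |φ| = 90° − ε = 90° − 44.10° = 45.90°.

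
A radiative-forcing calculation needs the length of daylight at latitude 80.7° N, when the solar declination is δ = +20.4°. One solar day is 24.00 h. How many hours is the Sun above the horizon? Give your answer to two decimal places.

Sunrise equation: cos h₀ = −tan ϕ · tan δ = -2.2710 ≤ −1, so the Sun never sets (polar day) and h₀ = π.
Daylight = 2h₀/(2π) × 24.00 h = (3.1416/π) × 24.00 = 24.00 h.

24.00 h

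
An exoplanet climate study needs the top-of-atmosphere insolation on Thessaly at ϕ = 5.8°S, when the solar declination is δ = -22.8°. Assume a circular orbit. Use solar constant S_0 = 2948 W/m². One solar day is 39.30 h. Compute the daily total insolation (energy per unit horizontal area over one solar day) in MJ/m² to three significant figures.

cos h₀ = −tan(-5.8°) tan(-22.800°) = -0.0427, h₀ = 1.6135 rad.
Bracket: h₀ sin ϕ sin δ + cos ϕ cos δ sin h₀ = 1.6135×-0.10106×-0.38752 + 0.99488×0.92186×0.99909 = 0.063189 + 0.916305 = 0.979494.
Q̄ = (S_0/π) × [bracket] = (2948/π) × 0.979494 = 919.14 W/m².
Daily total = Q̄ × 39.30 h × 3600 s/h = 919.14 × 39.30 × 3600 / 10⁶ = 130.0 MJ/m².

130 MJ/m²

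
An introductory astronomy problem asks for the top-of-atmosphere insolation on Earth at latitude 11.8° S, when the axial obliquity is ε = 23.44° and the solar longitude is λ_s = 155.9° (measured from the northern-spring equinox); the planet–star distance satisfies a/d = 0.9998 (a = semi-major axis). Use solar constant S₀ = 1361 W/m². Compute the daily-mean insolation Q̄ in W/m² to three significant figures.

Q̄ ≈ 396 W/m²

Solar declination: sin δ = sin ε · sin λ_s = sin 23.44° × sin 155.9° = 0.16243, so δ = +9.348°.
cos H₀ = −tan(-11.8°) tan(+9.348°) = 0.0344, H₀ = 1.5364 rad.
Bracket: H₀ sin φ sin δ + cos φ cos δ sin H₀ = 1.5364×-0.20450×0.16243 + 0.97887×0.98672×0.99941 = -0.051034 + 0.965301 = 0.914267.
Inverse-square distance factor (a/d)² = 0.9998² = 0.999600.
Q̄ = (S₀/π) × 0.999600 × [bracket] = (1361/π) × 0.999600 × 0.914267 = 395.9 W/m².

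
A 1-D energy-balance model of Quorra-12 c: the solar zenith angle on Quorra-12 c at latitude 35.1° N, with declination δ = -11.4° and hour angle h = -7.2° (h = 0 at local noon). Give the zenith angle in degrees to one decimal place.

θ_z = 47.0°

cos θ_z = sin φ sin δ + cos φ cos δ cos h = -0.113654 + 0.795685 = 0.682031.
θ_z = arccos(0.682031) = 47.0°.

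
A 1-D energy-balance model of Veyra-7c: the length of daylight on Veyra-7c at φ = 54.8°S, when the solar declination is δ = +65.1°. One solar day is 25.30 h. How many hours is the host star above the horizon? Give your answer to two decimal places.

cos H₀ = −tan φ · tan δ = 3.0539 ≥ 1, so the host star never rises (polar night) and H₀ = 0.
Daylight = 2H₀/(2π) × 25.30 h = (0.0000/π) × 25.30 = 0.00 h.

0.00 h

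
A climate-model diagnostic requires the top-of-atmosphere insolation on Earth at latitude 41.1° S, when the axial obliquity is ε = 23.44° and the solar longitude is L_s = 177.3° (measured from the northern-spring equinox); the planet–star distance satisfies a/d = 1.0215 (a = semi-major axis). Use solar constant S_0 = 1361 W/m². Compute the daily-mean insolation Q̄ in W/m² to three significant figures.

Solar declination: sin δ = sin ε · sin L_s = sin 23.44° × sin 177.3° = 0.01874, so δ = +1.074°.
cos h₀ = −tan(-41.1°) tan(+1.074°) = 0.0163, h₀ = 1.5544 rad.
Bracket: h₀ sin ϕ sin δ + cos ϕ cos δ sin h₀ = 1.5544×-0.65738×0.01874 + 0.75356×0.99982×0.99987 = -0.019149 + 0.753326 = 0.734177.
Inverse-square distance factor (a/d)² = 1.0215² = 1.043462.
Q̄ = (S_0/π) × 1.043462 × [bracket] = (1361/π) × 1.043462 × 0.734177 = 331.9 W/m².

Q̄ ≈ 332 W/m²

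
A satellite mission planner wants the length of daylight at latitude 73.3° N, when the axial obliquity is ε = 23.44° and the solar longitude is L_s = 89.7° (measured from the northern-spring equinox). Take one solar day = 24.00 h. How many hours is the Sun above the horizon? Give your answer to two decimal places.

Solar declination: sin δ = sin ε · sin L_s = sin 23.44° × sin 89.7° = 0.39778, so δ = +23.440°.
Sunrise equation: cos h₀ = −tan ϕ · tan δ = -1.4451 ≤ −1, so the Sun never sets (polar day) and h₀ = π.
Daylight = 2h₀/(2π) × 24.00 h = (3.1416/π) × 24.00 = 24.00 h.

24.00 h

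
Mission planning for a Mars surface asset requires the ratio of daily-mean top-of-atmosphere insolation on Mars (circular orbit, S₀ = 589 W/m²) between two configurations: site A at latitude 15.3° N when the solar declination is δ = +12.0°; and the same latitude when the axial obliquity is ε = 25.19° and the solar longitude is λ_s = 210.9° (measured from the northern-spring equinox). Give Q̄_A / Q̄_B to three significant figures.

— Configuration A (φ=+15.3°):
cos H₀ = −tan(+15.3°) tan(+12.000°) = -0.0581, H₀ = 1.6290 rad.
Bracket: H₀ sin φ sin δ + cos φ cos δ sin H₀ = 1.6290×0.26387×0.20791 + 0.96456×0.97815×0.99831 = 0.089369 + 0.941890 = 1.031259.
Q̄ = (S₀/π) × [bracket] = (589/π) × 1.031259 = 193.35 W/m².
— Configuration B (φ=+15.3°):
Solar declination: sin δ = sin ε · sin λ_s = sin 25.19° × sin 210.9° = -0.21857, so δ = -12.625°.
cos H₀ = −tan(+15.3°) tan(-12.625°) = 0.0613, H₀ = 1.5095 rad.
Bracket: H₀ sin φ sin δ + cos φ cos δ sin H₀ = 1.5095×0.26387×-0.21857 + 0.96456×0.97582×0.99812 = -0.087059 + 0.939467 = 0.852408.
Q̄ = (S₀/π) × [bracket] = (589/π) × 0.852408 = 159.81 W/m².
Ratio Q̄_A / Q̄_B = 193.35 / 159.81 = 1.210.

Q̄_A / Q̄_B ≈ 1.21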